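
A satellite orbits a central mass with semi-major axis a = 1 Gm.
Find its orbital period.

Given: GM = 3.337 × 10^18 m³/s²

Convert to SI: a = 1 Gm = 1e+09 m.
Kepler's third law: T = 2π √(a³ / GM).
Substituting a = 1e+09 m and GM = 3.337e+18 m³/s²:
T = 2π √((1e+09)³ / 3.337e+18) s
T ≈ 1.088e+05 s = 1.259 days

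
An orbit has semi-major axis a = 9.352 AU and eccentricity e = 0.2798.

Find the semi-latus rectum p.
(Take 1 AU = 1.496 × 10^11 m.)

Convert to SI: a = 9.352 AU = 1.39906e+12 m.
p = a (1 − e²).
p = 1.39906e+12 · (1 − (0.2798)²) = 1.39906e+12 · 0.921712 ≈ 1.29e+12 m = 8.62 AU.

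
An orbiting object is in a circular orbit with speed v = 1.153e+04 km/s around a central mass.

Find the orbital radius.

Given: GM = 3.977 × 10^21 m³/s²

Convert to SI: v = 1.153e+04 km/s = 1.153e+07 m/s.
For a circular orbit, v² = GM / r, so r = GM / v².
r = 3.977e+21 / (1.153e+07)² m ≈ 2.992e+07 m = 29.92 Mm.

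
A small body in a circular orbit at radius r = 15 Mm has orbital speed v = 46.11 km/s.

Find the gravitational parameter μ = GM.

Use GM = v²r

Convert to SI: r = 15 Mm = 1.5e+07 m; v = 46.11 km/s = 46110 m/s.
For a circular orbit v² = GM/r, so GM = v² · r.
GM = (46110)² · 1.5e+07 m³/s² ≈ 3.189e+16 m³/s² = 3.189 × 10^16 m³/s².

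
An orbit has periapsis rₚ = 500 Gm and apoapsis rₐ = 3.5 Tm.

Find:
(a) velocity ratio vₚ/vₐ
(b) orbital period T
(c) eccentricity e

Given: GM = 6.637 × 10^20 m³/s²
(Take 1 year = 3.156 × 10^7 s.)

Convert to SI: rₚ = 500 Gm = 5e+11 m; rₐ = 3.5 Tm = 3.5e+12 m.
(a) Conservation of angular momentum (rₚvₚ = rₐvₐ) gives vₚ/vₐ = rₐ/rₚ = 3.5e+12/5e+11 ≈ 7
(b) With a = (rₚ + rₐ)/2 = 2e+12 m, T = 2π √(a³/GM) = 2π √((2e+12)³/6.637e+20) s ≈ 6.898e+08 s
(c) e = (rₐ − rₚ)/(rₐ + rₚ) = (3.5e+12 − 5e+11)/(3.5e+12 + 5e+11) ≈ 0.75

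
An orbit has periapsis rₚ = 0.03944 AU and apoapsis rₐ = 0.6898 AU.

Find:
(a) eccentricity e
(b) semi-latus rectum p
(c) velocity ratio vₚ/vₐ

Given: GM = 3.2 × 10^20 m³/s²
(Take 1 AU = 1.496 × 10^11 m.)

Convert to SI: rₚ = 0.03944 AU = 5.90022e+09 m; rₐ = 0.6898 AU = 1.03194e+11 m.
(a) e = (rₐ − rₚ)/(rₐ + rₚ) = (1.03194e+11 − 5.90022e+09)/(1.03194e+11 + 5.90022e+09) ≈ 0.8918
(b) From a = (rₚ + rₐ)/2 = 5.45472e+10 m and e = (rₐ − rₚ)/(rₐ + rₚ) = 0.891833, p = a(1 − e²) = 5.45472e+10 · (1 − (0.891833)²) ≈ 1.116e+10 m
(c) Conservation of angular momentum (rₚvₚ = rₐvₐ) gives vₚ/vₐ = rₐ/rₚ = 1.03194e+11/5.90022e+09 ≈ 17.49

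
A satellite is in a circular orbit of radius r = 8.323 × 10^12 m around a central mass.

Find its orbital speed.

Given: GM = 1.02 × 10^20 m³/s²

For a circular orbit, gravity supplies the centripetal force, so v = √(GM / r).
v = √(1.02e+20 / 8.323e+12) m/s ≈ 3501 m/s = 3.501 km/s.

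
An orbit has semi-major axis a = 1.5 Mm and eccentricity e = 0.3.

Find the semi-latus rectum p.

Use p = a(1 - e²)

Convert to SI: a = 1.5 Mm = 1.5e+06 m.
p = a (1 − e²).
p = 1.5e+06 · (1 − (0.3)²) = 1.5e+06 · 0.91 ≈ 1.365e+06 m = 1.365 Mm.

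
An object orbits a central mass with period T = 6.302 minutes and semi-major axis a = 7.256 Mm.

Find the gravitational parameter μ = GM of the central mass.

Convert to SI: T = 6.302 minutes = 378.12 s; a = 7.256 Mm = 7.256e+06 m.
GM = 4π² · a³ / T².
GM = 4π² · (7.256e+06)³ / (378.12)² m³/s² ≈ 1.055e+17 m³/s² = 1.055 × 10^17 m³/s².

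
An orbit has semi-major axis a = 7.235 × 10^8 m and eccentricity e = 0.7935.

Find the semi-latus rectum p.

p = a (1 − e²).
p = 7.235e+08 · (1 − (0.7935)²) = 7.235e+08 · 0.370358 ≈ 2.68e+08 m = 2.68 × 10^8 m.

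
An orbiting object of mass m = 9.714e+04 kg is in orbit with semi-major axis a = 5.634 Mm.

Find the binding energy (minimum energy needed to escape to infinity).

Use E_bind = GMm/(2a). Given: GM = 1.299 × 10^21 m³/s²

Convert to SI: a = 5.634 Mm = 5.634e+06 m.
Total orbital energy is E = −GMm/(2a); binding energy is E_bind = −E = GMm/(2a).
E_bind = 1.299e+21 · 9.714e+04 / (2 · 5.634e+06) J ≈ 1.12e+19 J = 11.2 EJ.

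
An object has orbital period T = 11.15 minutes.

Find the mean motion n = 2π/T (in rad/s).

Convert to SI: T = 11.15 minutes = 669 s.
n = 2π / T.
n = 2π / 669 s ≈ 0.009392 rad/s.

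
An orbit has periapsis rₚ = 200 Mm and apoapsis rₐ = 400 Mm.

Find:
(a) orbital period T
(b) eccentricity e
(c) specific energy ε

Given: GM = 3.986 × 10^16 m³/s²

Convert to SI: rₚ = 200 Mm = 2e+08 m; rₐ = 400 Mm = 4e+08 m.
(a) With a = (rₚ + rₐ)/2 = 3e+08 m, T = 2π √(a³/GM) = 2π √((3e+08)³/3.986e+16) s ≈ 1.635e+05 s
(b) e = (rₐ − rₚ)/(rₐ + rₚ) = (4e+08 − 2e+08)/(4e+08 + 2e+08) ≈ 0.3333
(c) With a = (rₚ + rₐ)/2 = 3e+08 m, ε = −GM/(2a) = −3.986e+16/(2 · 3e+08) J/kg ≈ -6.643e+07 J/kg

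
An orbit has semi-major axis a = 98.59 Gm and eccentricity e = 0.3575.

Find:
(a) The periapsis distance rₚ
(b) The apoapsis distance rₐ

Convert to SI: a = 98.59 Gm = 9.859e+10 m.
(a) rₚ = a(1 − e) = 9.859e+10 · (1 − 0.3575) = 9.859e+10 · 0.6425 ≈ 6.334e+10 m = 63.34 Gm.
(b) rₐ = a(1 + e) = 9.859e+10 · (1 + 0.3575) = 9.859e+10 · 1.3575 ≈ 1.338e+11 m = 133.8 Gm.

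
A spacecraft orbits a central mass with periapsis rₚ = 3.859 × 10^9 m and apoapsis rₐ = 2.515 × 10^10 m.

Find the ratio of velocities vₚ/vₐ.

Conservation of angular momentum gives rₚvₚ = rₐvₐ, so vₚ/vₐ = rₐ/rₚ.
vₚ/vₐ = 2.515e+10 / 3.859e+09 ≈ 6.517.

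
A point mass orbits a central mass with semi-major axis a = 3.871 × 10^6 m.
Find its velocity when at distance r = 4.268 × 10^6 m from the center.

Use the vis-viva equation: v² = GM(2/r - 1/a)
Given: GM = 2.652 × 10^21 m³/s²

Vis-viva: v = √(GM · (2/r − 1/a)).
2/r − 1/a = 2/4.268e+06 − 1/3.871e+06 = 2.10272e-07 m⁻¹.
v = √(2.652e+21 · 2.10272e-07) m/s ≈ 2.361e+07 m/s = 2.361e+04 km/s.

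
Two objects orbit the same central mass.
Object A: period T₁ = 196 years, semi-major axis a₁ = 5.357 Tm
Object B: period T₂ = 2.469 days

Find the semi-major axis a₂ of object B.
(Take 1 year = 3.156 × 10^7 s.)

Convert to SI: T₁ = 196 years = 6.18576e+09 s; a₁ = 5.357 Tm = 5.357e+12 m; T₂ = 2.469 days = 213322 s.
Kepler's third law: (T₁/T₂)² = (a₁/a₂)³ ⇒ a₂ = a₁ · (T₂/T₁)^(2/3).
T₂/T₁ = 213322 / 6.18576e+09 = 3.44859e-05.
a₂ = 5.357e+12 · (3.44859e-05)^(2/3) m ≈ 5.676e+09 m = 5.676 Gm.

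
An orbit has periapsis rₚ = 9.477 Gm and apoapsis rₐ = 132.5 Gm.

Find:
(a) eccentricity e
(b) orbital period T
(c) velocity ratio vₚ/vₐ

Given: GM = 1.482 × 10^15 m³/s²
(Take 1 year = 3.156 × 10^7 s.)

Convert to SI: rₚ = 9.477 Gm = 9.477e+09 m; rₐ = 132.5 Gm = 1.325e+11 m.
(a) e = (rₐ − rₚ)/(rₐ + rₚ) = (1.325e+11 − 9.477e+09)/(1.325e+11 + 9.477e+09) ≈ 0.8665
(b) With a = (rₚ + rₐ)/2 = 7.09885e+10 m, T = 2π √(a³/GM) = 2π √((7.09885e+10)³/1.482e+15) s ≈ 3.087e+09 s
(c) Conservation of angular momentum (rₚvₚ = rₐvₐ) gives vₚ/vₐ = rₐ/rₚ = 1.325e+11/9.477e+09 ≈ 13.98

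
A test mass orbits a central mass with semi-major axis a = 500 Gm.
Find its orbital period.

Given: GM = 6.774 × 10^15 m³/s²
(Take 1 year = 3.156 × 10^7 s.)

Convert to SI: a = 500 Gm = 5e+11 m.
Kepler's third law: T = 2π √(a³ / GM).
Substituting a = 5e+11 m and GM = 6.774e+15 m³/s²:
T = 2π √((5e+11)³ / 6.774e+15) s
T ≈ 2.699e+10 s = 855.2 years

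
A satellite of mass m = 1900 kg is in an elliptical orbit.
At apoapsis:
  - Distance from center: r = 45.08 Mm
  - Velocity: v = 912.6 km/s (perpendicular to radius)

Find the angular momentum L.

Convert to SI: r = 45.08 Mm = 4.508e+07 m; v = 912.6 km/s = 912600 m/s.
Since v is perpendicular to r, L = m · v · r.
L = 1900 · 912600 · 4.508e+07 kg·m²/s ≈ 7.817e+16 kg·m²/s.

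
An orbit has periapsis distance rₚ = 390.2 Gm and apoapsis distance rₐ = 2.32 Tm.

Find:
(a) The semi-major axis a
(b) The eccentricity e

Convert to SI: rₚ = 390.2 Gm = 3.902e+11 m; rₐ = 2.32 Tm = 2.32e+12 m.
(a) a = (rₚ + rₐ) / 2 = (3.902e+11 + 2.32e+12) / 2 ≈ 1.355e+12 m = 1.355 Tm.
(b) e = (rₐ − rₚ) / (rₐ + rₚ) = (2.32e+12 − 3.902e+11) / (2.32e+12 + 3.902e+11) ≈ 0.7121.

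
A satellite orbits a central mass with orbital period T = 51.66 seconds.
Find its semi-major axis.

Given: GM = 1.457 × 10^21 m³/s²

Invert Kepler's third law: a = (GM · T² / (4π²))^(1/3).
Substituting T = 51.66 s and GM = 1.457e+21 m³/s²:
a = (1.457e+21 · (51.66)² / (4π²))^(1/3) m
a ≈ 4.618e+07 m = 4.618 × 10^7 m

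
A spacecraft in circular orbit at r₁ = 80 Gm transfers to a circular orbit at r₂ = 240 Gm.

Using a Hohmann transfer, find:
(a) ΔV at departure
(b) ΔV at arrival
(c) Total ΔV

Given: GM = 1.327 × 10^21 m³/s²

Convert to SI: r₁ = 80 Gm = 8e+10 m; r₂ = 240 Gm = 2.4e+11 m.
Transfer semi-major axis: a_t = (r₁ + r₂)/2 = (8e+10 + 2.4e+11)/2 = 1.6e+11 m.
Circular speeds: v₁ = √(GM/r₁) = 128792 m/s, v₂ = √(GM/r₂) = 74358.4 m/s.
Transfer speeds (vis-viva v² = GM(2/r − 1/a_t)): v₁ᵗ = 157738 m/s, v₂ᵗ = 52579.3 m/s.
(a) ΔV₁ = |v₁ᵗ − v₁| ≈ 2.895e+04 m/s = 28.95 km/s.
(b) ΔV₂ = |v₂ − v₂ᵗ| ≈ 2.178e+04 m/s = 21.78 km/s.
(c) ΔV_total = ΔV₁ + ΔV₂ ≈ 5.072e+04 m/s = 50.72 km/s.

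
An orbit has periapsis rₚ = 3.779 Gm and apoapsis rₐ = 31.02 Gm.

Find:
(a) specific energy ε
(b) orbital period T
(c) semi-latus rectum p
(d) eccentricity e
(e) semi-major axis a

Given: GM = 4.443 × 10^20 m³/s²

Convert to SI: rₚ = 3.779 Gm = 3.779e+09 m; rₐ = 31.02 Gm = 3.102e+10 m.
(a) With a = (rₚ + rₐ)/2 = 1.73995e+10 m, ε = −GM/(2a) = −4.443e+20/(2 · 1.73995e+10) J/kg ≈ -1.277e+10 J/kg
(b) With a = (rₚ + rₐ)/2 = 1.73995e+10 m, T = 2π √(a³/GM) = 2π √((1.73995e+10)³/4.443e+20) s ≈ 6.841e+05 s
(c) From a = (rₚ + rₐ)/2 = 1.73995e+10 m and e = (rₐ − rₚ)/(rₐ + rₚ) = 0.78281, p = a(1 − e²) = 1.73995e+10 · (1 − (0.78281)²) ≈ 6.737e+09 m
(d) e = (rₐ − rₚ)/(rₐ + rₚ) = (3.102e+10 − 3.779e+09)/(3.102e+10 + 3.779e+09) ≈ 0.7828
(e) a = (rₚ + rₐ)/2 = (3.779e+09 + 3.102e+10)/2 ≈ 1.74e+10 m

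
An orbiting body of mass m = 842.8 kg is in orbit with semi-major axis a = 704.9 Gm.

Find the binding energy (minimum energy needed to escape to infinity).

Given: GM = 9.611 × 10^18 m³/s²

Convert to SI: a = 704.9 Gm = 7.049e+11 m.
Total orbital energy is E = −GMm/(2a); binding energy is E_bind = −E = GMm/(2a).
E_bind = 9.611e+18 · 842.8 / (2 · 7.049e+11) J ≈ 5.746e+09 J = 5.746 GJ.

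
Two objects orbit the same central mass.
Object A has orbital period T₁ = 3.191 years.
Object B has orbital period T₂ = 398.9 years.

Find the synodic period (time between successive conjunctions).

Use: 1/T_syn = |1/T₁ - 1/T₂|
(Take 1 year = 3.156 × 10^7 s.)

Convert to SI: T₁ = 3.191 years = 1.00708e+08 s; T₂ = 398.9 years = 1.25893e+10 s.
T_syn = |T₁ · T₂ / (T₁ − T₂)|.
T_syn = |1.00708e+08 · 1.25893e+10 / (1.00708e+08 − 1.25893e+10)| s ≈ 1.015e+08 s = 3.217 years.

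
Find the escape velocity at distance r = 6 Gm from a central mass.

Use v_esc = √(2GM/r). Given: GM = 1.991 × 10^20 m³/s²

Convert to SI: r = 6 Gm = 6e+09 m.
Escape velocity comes from setting total energy to zero: ½v² − GM/r = 0 ⇒ v_esc = √(2GM / r).
v_esc = √(2 · 1.991e+20 / 6e+09) m/s ≈ 2.576e+05 m/s = 257.6 km/s.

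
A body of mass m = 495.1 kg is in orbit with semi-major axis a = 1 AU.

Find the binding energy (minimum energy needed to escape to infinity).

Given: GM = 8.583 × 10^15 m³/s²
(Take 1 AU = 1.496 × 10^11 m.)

Convert to SI: a = 1 AU = 1.496e+11 m.
Total orbital energy is E = −GMm/(2a); binding energy is E_bind = −E = GMm/(2a).
E_bind = 8.583e+15 · 495.1 / (2 · 1.496e+11) J ≈ 1.42e+07 J = 14.2 MJ.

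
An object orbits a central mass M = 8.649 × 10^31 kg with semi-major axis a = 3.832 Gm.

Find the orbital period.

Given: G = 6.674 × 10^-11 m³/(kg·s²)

Convert to SI: a = 3.832 Gm = 3.832e+09 m.
GM = G · M = 6.674e-11 · 8.649e+31 = 5.77234e+21 m³/s².
Kepler's third law: T = 2π √(a³ / GM).
Substituting a = 3.832e+09 m and GM = 5.77234e+21 m³/s²:
T = 2π √((3.832e+09)³ / 5.77234e+21) s
T ≈ 1.962e+04 s = 5.449 hours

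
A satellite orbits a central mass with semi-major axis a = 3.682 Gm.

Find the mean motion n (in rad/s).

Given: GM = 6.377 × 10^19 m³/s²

Convert to SI: a = 3.682 Gm = 3.682e+09 m.
n = √(GM / a³).
n = √(6.377e+19 / (3.682e+09)³) rad/s ≈ 3.574e-05 rad/s.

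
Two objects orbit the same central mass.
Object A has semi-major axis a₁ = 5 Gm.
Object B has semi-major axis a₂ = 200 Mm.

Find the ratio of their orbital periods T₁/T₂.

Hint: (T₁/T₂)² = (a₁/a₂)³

Convert to SI: a₁ = 5 Gm = 5e+09 m; a₂ = 200 Mm = 2e+08 m.
From Kepler's third law, (T₁/T₂)² = (a₁/a₂)³, so T₁/T₂ = (a₁/a₂)^(3/2).
a₁/a₂ = 5e+09 / 2e+08 = 25.
T₁/T₂ = (25)^(3/2) ≈ 125.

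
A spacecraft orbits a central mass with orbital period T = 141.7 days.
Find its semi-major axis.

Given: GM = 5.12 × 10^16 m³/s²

Convert to SI: T = 141.7 days = 1.22429e+07 s.
Invert Kepler's third law: a = (GM · T² / (4π²))^(1/3).
Substituting T = 1.22429e+07 s and GM = 5.12e+16 m³/s²:
a = (5.12e+16 · (1.22429e+07)² / (4π²))^(1/3) m
a ≈ 5.793e+09 m = 5.793 × 10^9 m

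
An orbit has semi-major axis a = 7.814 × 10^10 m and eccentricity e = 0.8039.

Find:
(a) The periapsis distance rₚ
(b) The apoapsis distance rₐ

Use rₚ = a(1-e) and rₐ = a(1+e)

(a) rₚ = a(1 − e) = 7.814e+10 · (1 − 0.8039) = 7.814e+10 · 0.1961 ≈ 1.532e+10 m = 1.532 × 10^10 m.
(b) rₐ = a(1 + e) = 7.814e+10 · (1 + 0.8039) = 7.814e+10 · 1.8039 ≈ 1.41e+11 m = 1.41 × 10^11 m.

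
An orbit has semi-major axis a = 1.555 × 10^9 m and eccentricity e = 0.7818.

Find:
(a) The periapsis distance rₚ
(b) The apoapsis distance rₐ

(a) rₚ = a(1 − e) = 1.555e+09 · (1 − 0.7818) = 1.555e+09 · 0.2182 ≈ 3.393e+08 m = 3.393 × 10^8 m.
(b) rₐ = a(1 + e) = 1.555e+09 · (1 + 0.7818) = 1.555e+09 · 1.7818 ≈ 2.771e+09 m = 2.771 × 10^9 m.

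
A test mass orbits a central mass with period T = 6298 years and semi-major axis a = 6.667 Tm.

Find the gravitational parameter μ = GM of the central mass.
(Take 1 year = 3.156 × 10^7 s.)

Convert to SI: T = 6298 years = 1.98765e+11 s; a = 6.667 Tm = 6.667e+12 m.
GM = 4π² · a³ / T².
GM = 4π² · (6.667e+12)³ / (1.98765e+11)² m³/s² ≈ 2.961e+17 m³/s² = 2.961 × 10^17 m³/s².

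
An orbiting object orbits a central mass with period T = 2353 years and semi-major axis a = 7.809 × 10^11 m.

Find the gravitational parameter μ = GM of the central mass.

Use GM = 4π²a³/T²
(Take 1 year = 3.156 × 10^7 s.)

Convert to SI: T = 2353 years = 7.42607e+10 s.
GM = 4π² · a³ / T².
GM = 4π² · (7.809e+11)³ / (7.42607e+10)² m³/s² ≈ 3.409e+15 m³/s² = 3.409 × 10^15 m³/s².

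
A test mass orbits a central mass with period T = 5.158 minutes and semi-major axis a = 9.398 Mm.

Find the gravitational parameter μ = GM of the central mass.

Convert to SI: T = 5.158 minutes = 309.48 s; a = 9.398 Mm = 9.398e+06 m.
GM = 4π² · a³ / T².
GM = 4π² · (9.398e+06)³ / (309.48)² m³/s² ≈ 3.421e+17 m³/s² = 3.421 × 10^17 m³/s².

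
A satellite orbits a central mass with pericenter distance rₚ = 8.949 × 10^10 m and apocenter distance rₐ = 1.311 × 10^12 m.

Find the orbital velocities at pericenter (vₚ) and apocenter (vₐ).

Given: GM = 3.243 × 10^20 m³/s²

Use the vis-viva equation v² = GM(2/r − 1/a) with a = (rₚ + rₐ)/2 = (8.949e+10 + 1.311e+12)/2 = 7.00245e+11 m.
vₚ = √(GM · (2/rₚ − 1/a)) = √(3.243e+20 · (2/8.949e+10 − 1/7.00245e+11)) m/s ≈ 8.237e+04 m/s = 82.37 km/s.
vₐ = √(GM · (2/rₐ − 1/a)) = √(3.243e+20 · (2/1.311e+12 − 1/7.00245e+11)) m/s ≈ 5623 m/s = 5.623 km/s.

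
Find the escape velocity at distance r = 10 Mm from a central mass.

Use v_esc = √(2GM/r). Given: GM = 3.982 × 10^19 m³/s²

Convert to SI: r = 10 Mm = 1e+07 m.
Escape velocity comes from setting total energy to zero: ½v² − GM/r = 0 ⇒ v_esc = √(2GM / r).
v_esc = √(2 · 3.982e+19 / 1e+07) m/s ≈ 2.822e+06 m/s = 2822 km/s.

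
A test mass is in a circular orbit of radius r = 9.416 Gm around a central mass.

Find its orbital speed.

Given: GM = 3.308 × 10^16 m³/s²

Convert to SI: r = 9.416 Gm = 9.416e+09 m.
For a circular orbit, gravity supplies the centripetal force, so v = √(GM / r).
v = √(3.308e+16 / 9.416e+09) m/s ≈ 1874 m/s = 1.874 km/s.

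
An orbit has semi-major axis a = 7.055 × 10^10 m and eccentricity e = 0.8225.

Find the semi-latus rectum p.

p = a (1 − e²).
p = 7.055e+10 · (1 − (0.8225)²) = 7.055e+10 · 0.323494 ≈ 2.282e+10 m = 2.282 × 10^10 m.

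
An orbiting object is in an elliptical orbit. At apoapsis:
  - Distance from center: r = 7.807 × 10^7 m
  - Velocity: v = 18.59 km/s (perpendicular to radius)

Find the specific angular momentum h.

Convert to SI: v = 18.59 km/s = 18590 m/s.
With v perpendicular to r, h = r · v.
h = 7.807e+07 · 18590 m²/s ≈ 1.451e+12 m²/s.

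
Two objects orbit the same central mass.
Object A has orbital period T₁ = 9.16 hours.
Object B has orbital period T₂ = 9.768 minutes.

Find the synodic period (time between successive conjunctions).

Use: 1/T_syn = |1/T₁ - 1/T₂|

Convert to SI: T₁ = 9.16 hours = 32976 s; T₂ = 9.768 minutes = 586.08 s.
T_syn = |T₁ · T₂ / (T₁ − T₂)|.
T_syn = |32976 · 586.08 / (32976 − 586.08)| s ≈ 596.7 s = 9.945 minutes.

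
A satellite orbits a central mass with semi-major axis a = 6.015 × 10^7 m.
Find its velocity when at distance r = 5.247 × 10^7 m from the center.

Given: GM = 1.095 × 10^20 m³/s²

Vis-viva: v = √(GM · (2/r − 1/a)).
2/r − 1/a = 2/5.247e+07 − 1/6.015e+07 = 2.14919e-08 m⁻¹.
v = √(1.095e+20 · 2.14919e-08) m/s ≈ 1.534e+06 m/s = 1534 km/s.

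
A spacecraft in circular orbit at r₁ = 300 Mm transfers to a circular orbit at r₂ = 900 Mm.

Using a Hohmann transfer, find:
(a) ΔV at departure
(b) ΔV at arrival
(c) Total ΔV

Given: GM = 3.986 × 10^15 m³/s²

Convert to SI: r₁ = 300 Mm = 3e+08 m; r₂ = 900 Mm = 9e+08 m.
Transfer semi-major axis: a_t = (r₁ + r₂)/2 = (3e+08 + 9e+08)/2 = 6e+08 m.
Circular speeds: v₁ = √(GM/r₁) = 3645.09 m/s, v₂ = √(GM/r₂) = 2104.49 m/s.
Transfer speeds (vis-viva v² = GM(2/r − 1/a_t)): v₁ᵗ = 4464.3 m/s, v₂ᵗ = 1488.1 m/s.
(a) ΔV₁ = |v₁ᵗ − v₁| ≈ 819.2 m/s = 819.2 m/s.
(b) ΔV₂ = |v₂ − v₂ᵗ| ≈ 616.4 m/s = 616.4 m/s.
(c) ΔV_total = ΔV₁ + ΔV₂ ≈ 1436 m/s = 1.436 km/s.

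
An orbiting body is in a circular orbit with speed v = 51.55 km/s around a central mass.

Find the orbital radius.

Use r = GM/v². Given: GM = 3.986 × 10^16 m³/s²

Convert to SI: v = 51.55 km/s = 51550 m/s.
For a circular orbit, v² = GM / r, so r = GM / v².
r = 3.986e+16 / (51550)² m ≈ 1.5e+07 m = 15 Mm.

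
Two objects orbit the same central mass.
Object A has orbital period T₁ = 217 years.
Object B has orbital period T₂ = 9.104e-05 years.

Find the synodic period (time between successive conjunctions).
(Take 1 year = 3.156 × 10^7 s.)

Convert to SI: T₁ = 217 years = 6.84852e+09 s; T₂ = 9.104e-05 years = 2873.22 s.
T_syn = |T₁ · T₂ / (T₁ − T₂)|.
T_syn = |6.84852e+09 · 2873.22 / (6.84852e+09 − 2873.22)| s ≈ 2873 s = 9.104e-05 years.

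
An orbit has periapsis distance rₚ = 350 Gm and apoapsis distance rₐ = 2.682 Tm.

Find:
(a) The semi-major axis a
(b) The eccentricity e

Convert to SI: rₚ = 350 Gm = 3.5e+11 m; rₐ = 2.682 Tm = 2.682e+12 m.
(a) a = (rₚ + rₐ) / 2 = (3.5e+11 + 2.682e+12) / 2 ≈ 1.516e+12 m = 1.516 Tm.
(b) e = (rₐ − rₚ) / (rₐ + rₚ) = (2.682e+12 − 3.5e+11) / (2.682e+12 + 3.5e+11) ≈ 0.7691.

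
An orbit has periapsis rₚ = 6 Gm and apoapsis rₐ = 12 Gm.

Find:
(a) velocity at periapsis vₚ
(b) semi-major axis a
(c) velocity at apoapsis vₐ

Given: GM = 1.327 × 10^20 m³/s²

Convert to SI: rₚ = 6 Gm = 6e+09 m; rₐ = 12 Gm = 1.2e+10 m.
(a) With a = (rₚ + rₐ)/2 = 9e+09 m, vₚ = √(GM (2/rₚ − 1/a)) = √(1.327e+20 · (2/6e+09 − 1/9e+09)) m/s ≈ 1.717e+05 m/s
(b) a = (rₚ + rₐ)/2 = (6e+09 + 1.2e+10)/2 ≈ 9e+09 m
(c) With a = (rₚ + rₐ)/2 = 9e+09 m, vₐ = √(GM (2/rₐ − 1/a)) = √(1.327e+20 · (2/1.2e+10 − 1/9e+09)) m/s ≈ 8.586e+04 m/s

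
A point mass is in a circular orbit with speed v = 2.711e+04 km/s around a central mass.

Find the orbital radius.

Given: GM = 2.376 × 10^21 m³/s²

Convert to SI: v = 2.711e+04 km/s = 2.711e+07 m/s.
For a circular orbit, v² = GM / r, so r = GM / v².
r = 2.376e+21 / (2.711e+07)² m ≈ 3.233e+06 m = 3.233 × 10^6 m.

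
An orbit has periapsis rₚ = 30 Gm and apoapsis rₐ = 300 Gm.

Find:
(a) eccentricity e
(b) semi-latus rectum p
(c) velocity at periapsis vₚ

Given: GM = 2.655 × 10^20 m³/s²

Convert to SI: rₚ = 30 Gm = 3e+10 m; rₐ = 300 Gm = 3e+11 m.
(a) e = (rₐ − rₚ)/(rₐ + rₚ) = (3e+11 − 3e+10)/(3e+11 + 3e+10) ≈ 0.8182
(b) From a = (rₚ + rₐ)/2 = 1.65e+11 m and e = (rₐ − rₚ)/(rₐ + rₚ) = 0.818182, p = a(1 − e²) = 1.65e+11 · (1 − (0.818182)²) ≈ 5.455e+10 m
(c) With a = (rₚ + rₐ)/2 = 1.65e+11 m, vₚ = √(GM (2/rₚ − 1/a)) = √(2.655e+20 · (2/3e+10 − 1/1.65e+11)) m/s ≈ 1.268e+05 m/s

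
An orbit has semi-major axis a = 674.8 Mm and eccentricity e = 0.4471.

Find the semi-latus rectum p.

Convert to SI: a = 674.8 Mm = 6.748e+08 m.
p = a (1 − e²).
p = 6.748e+08 · (1 − (0.4471)²) = 6.748e+08 · 0.800102 ≈ 5.399e+08 m = 539.9 Mm.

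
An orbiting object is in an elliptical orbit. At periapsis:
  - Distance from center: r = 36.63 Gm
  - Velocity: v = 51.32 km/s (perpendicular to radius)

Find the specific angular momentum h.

Convert to SI: r = 36.63 Gm = 3.663e+10 m; v = 51.32 km/s = 51320 m/s.
With v perpendicular to r, h = r · v.
h = 3.663e+10 · 51320 m²/s ≈ 1.88e+15 m²/s.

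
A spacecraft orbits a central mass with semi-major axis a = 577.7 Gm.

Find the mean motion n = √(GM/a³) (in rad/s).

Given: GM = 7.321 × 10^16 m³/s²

Convert to SI: a = 577.7 Gm = 5.777e+11 m.
n = √(GM / a³).
n = √(7.321e+16 / (5.777e+11)³) rad/s ≈ 6.162e-10 rad/s.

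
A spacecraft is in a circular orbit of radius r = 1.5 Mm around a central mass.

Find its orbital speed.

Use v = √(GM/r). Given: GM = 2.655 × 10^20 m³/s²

Convert to SI: r = 1.5 Mm = 1.5e+06 m.
For a circular orbit, gravity supplies the centripetal force, so v = √(GM / r).
v = √(2.655e+20 / 1.5e+06) m/s ≈ 1.33e+07 m/s = 1.33e+04 km/s.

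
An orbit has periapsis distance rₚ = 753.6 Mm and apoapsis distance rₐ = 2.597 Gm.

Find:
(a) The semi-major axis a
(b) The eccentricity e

Convert to SI: rₚ = 753.6 Mm = 7.536e+08 m; rₐ = 2.597 Gm = 2.597e+09 m.
(a) a = (rₚ + rₐ) / 2 = (7.536e+08 + 2.597e+09) / 2 ≈ 1.675e+09 m = 1.675 Gm.
(b) e = (rₐ − rₚ) / (rₐ + rₚ) = (2.597e+09 − 7.536e+08) / (2.597e+09 + 7.536e+08) ≈ 0.5502.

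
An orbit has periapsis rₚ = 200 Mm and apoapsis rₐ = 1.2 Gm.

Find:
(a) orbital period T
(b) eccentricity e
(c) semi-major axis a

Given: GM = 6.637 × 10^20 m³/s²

Convert to SI: rₚ = 200 Mm = 2e+08 m; rₐ = 1.2 Gm = 1.2e+09 m.
(a) With a = (rₚ + rₐ)/2 = 7e+08 m, T = 2π √(a³/GM) = 2π √((7e+08)³/6.637e+20) s ≈ 4517 s
(b) e = (rₐ − rₚ)/(rₐ + rₚ) = (1.2e+09 − 2e+08)/(1.2e+09 + 2e+08) ≈ 0.7143
(c) a = (rₚ + rₐ)/2 = (2e+08 + 1.2e+09)/2 ≈ 7e+08 m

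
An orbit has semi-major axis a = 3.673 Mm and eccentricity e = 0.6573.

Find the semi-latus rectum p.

Convert to SI: a = 3.673 Mm = 3.673e+06 m.
p = a (1 − e²).
p = 3.673e+06 · (1 − (0.6573)²) = 3.673e+06 · 0.567957 ≈ 2.086e+06 m = 2.086 Mm.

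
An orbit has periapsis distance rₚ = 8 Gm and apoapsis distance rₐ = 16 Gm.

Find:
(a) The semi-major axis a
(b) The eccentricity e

Convert to SI: rₚ = 8 Gm = 8e+09 m; rₐ = 16 Gm = 1.6e+10 m.
(a) a = (rₚ + rₐ) / 2 = (8e+09 + 1.6e+10) / 2 ≈ 1.2e+10 m = 12 Gm.
(b) e = (rₐ − rₚ) / (rₐ + rₚ) = (1.6e+10 − 8e+09) / (1.6e+10 + 8e+09) ≈ 0.3333.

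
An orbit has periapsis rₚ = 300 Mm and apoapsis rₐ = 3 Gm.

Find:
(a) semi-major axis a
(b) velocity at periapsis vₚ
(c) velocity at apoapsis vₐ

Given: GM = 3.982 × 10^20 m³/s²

Convert to SI: rₚ = 300 Mm = 3e+08 m; rₐ = 3 Gm = 3e+09 m.
(a) a = (rₚ + rₐ)/2 = (3e+08 + 3e+09)/2 ≈ 1.65e+09 m
(b) With a = (rₚ + rₐ)/2 = 1.65e+09 m, vₚ = √(GM (2/rₚ − 1/a)) = √(3.982e+20 · (2/3e+08 − 1/1.65e+09)) m/s ≈ 1.553e+06 m/s
(c) With a = (rₚ + rₐ)/2 = 1.65e+09 m, vₐ = √(GM (2/rₐ − 1/a)) = √(3.982e+20 · (2/3e+09 − 1/1.65e+09)) m/s ≈ 1.553e+05 m/s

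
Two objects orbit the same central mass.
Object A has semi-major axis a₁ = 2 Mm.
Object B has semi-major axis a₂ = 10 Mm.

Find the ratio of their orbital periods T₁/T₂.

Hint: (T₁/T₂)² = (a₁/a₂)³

Convert to SI: a₁ = 2 Mm = 2e+06 m; a₂ = 10 Mm = 1e+07 m.
From Kepler's third law, (T₁/T₂)² = (a₁/a₂)³, so T₁/T₂ = (a₁/a₂)^(3/2).
a₁/a₂ = 2e+06 / 1e+07 = 0.2.
T₁/T₂ = (0.2)^(3/2) ≈ 0.08944.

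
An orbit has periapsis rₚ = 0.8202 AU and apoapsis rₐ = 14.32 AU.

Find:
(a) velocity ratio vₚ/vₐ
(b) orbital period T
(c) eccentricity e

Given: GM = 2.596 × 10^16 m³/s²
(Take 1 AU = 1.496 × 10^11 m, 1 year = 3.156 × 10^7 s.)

Convert to SI: rₚ = 0.8202 AU = 1.22702e+11 m; rₐ = 14.32 AU = 2.14227e+12 m.
(a) Conservation of angular momentum (rₚvₚ = rₐvₐ) gives vₚ/vₐ = rₐ/rₚ = 2.14227e+12/1.22702e+11 ≈ 17.46
(b) With a = (rₚ + rₐ)/2 = 1.13249e+12 m, T = 2π √(a³/GM) = 2π √((1.13249e+12)³/2.596e+16) s ≈ 4.7e+10 s
(c) e = (rₐ − rₚ)/(rₐ + rₚ) = (2.14227e+12 − 1.22702e+11)/(2.14227e+12 + 1.22702e+11) ≈ 0.8917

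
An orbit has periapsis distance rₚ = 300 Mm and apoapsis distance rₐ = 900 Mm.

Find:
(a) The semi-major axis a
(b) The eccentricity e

Convert to SI: rₚ = 300 Mm = 3e+08 m; rₐ = 900 Mm = 9e+08 m.
(a) a = (rₚ + rₐ) / 2 = (3e+08 + 9e+08) / 2 ≈ 6e+08 m = 600 Mm.
(b) e = (rₐ − rₚ) / (rₐ + rₚ) = (9e+08 − 3e+08) / (9e+08 + 3e+08) ≈ 0.5.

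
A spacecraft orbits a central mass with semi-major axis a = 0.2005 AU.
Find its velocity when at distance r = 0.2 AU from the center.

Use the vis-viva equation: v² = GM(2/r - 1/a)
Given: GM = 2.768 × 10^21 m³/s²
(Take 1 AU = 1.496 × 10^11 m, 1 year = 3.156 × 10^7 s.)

Convert to SI: a = 0.2005 AU = 2.99948e+10 m; r = 0.2 AU = 2.992e+10 m.
Vis-viva: v = √(GM · (2/r − 1/a)).
2/r − 1/a = 2/2.992e+10 − 1/2.99948e+10 = 3.35058e-11 m⁻¹.
v = √(2.768e+21 · 3.35058e-11) m/s ≈ 3.045e+05 m/s = 64.25 AU/year.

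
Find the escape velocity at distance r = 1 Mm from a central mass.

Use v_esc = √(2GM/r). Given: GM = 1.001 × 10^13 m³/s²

Convert to SI: r = 1 Mm = 1e+06 m.
Escape velocity comes from setting total energy to zero: ½v² − GM/r = 0 ⇒ v_esc = √(2GM / r).
v_esc = √(2 · 1.001e+13 / 1e+06) m/s ≈ 4474 m/s = 4.474 km/s.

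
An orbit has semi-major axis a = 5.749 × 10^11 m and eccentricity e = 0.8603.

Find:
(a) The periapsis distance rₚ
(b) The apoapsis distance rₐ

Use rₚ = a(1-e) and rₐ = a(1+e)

(a) rₚ = a(1 − e) = 5.749e+11 · (1 − 0.8603) = 5.749e+11 · 0.1397 ≈ 8.031e+10 m = 8.031 × 10^10 m.
(b) rₐ = a(1 + e) = 5.749e+11 · (1 + 0.8603) = 5.749e+11 · 1.8603 ≈ 1.069e+12 m = 1.069 × 10^12 m.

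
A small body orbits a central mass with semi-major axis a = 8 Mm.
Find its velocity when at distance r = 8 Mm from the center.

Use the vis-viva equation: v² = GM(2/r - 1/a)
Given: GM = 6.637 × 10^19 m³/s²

Convert to SI: a = 8 Mm = 8e+06 m; r = 8 Mm = 8e+06 m.
Vis-viva: v = √(GM · (2/r − 1/a)).
2/r − 1/a = 2/8e+06 − 1/8e+06 = 1.25e-07 m⁻¹.
v = √(6.637e+19 · 1.25e-07) m/s ≈ 2.88e+06 m/s = 2880 km/s.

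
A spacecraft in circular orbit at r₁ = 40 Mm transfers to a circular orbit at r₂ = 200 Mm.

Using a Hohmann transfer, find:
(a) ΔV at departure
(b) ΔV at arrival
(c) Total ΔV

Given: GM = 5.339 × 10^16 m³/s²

Convert to SI: r₁ = 40 Mm = 4e+07 m; r₂ = 200 Mm = 2e+08 m.
Transfer semi-major axis: a_t = (r₁ + r₂)/2 = (4e+07 + 2e+08)/2 = 1.2e+08 m.
Circular speeds: v₁ = √(GM/r₁) = 36534.2 m/s, v₂ = √(GM/r₂) = 16338.6 m/s.
Transfer speeds (vis-viva v² = GM(2/r − 1/a_t)): v₁ᵗ = 47165.5 m/s, v₂ᵗ = 9433.1 m/s.
(a) ΔV₁ = |v₁ᵗ − v₁| ≈ 1.063e+04 m/s = 10.63 km/s.
(b) ΔV₂ = |v₂ − v₂ᵗ| ≈ 6906 m/s = 6.906 km/s.
(c) ΔV_total = ΔV₁ + ΔV₂ ≈ 1.754e+04 m/s = 17.54 km/s.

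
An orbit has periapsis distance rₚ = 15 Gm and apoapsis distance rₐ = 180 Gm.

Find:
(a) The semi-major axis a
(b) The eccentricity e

Convert to SI: rₚ = 15 Gm = 1.5e+10 m; rₐ = 180 Gm = 1.8e+11 m.
(a) a = (rₚ + rₐ) / 2 = (1.5e+10 + 1.8e+11) / 2 ≈ 9.75e+10 m = 97.5 Gm.
(b) e = (rₐ − rₚ) / (rₐ + rₚ) = (1.8e+11 − 1.5e+10) / (1.8e+11 + 1.5e+10) ≈ 0.8462.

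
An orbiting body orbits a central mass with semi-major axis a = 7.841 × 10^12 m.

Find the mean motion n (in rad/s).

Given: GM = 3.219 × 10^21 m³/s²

n = √(GM / a³).
n = √(3.219e+21 / (7.841e+12)³) rad/s ≈ 2.584e-09 rad/s.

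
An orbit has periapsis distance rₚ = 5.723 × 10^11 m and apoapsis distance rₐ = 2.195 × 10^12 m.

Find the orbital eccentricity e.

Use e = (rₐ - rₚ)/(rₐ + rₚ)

e = (rₐ − rₚ) / (rₐ + rₚ).
e = (2.195e+12 − 5.723e+11) / (2.195e+12 + 5.723e+11) = 1.6227e+12 / 2.7673e+12 ≈ 0.5864.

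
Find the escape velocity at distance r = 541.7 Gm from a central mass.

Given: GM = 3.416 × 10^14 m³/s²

Convert to SI: r = 541.7 Gm = 5.417e+11 m.
Escape velocity comes from setting total energy to zero: ½v² − GM/r = 0 ⇒ v_esc = √(2GM / r).
v_esc = √(2 · 3.416e+14 / 5.417e+11) m/s ≈ 35.51 m/s = 35.51 m/s.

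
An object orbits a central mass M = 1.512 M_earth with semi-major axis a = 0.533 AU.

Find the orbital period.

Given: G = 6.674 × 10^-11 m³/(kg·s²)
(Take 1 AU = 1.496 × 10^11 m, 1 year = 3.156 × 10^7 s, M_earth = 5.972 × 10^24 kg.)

Convert to SI: a = 0.533 AU = 7.97368e+10 m; M = 1.512 M_earth = 9.02966e+24 kg.
GM = G · M = 6.674e-11 · 9.02966e+24 = 6.0264e+14 m³/s².
Kepler's third law: T = 2π √(a³ / GM).
Substituting a = 7.97368e+10 m and GM = 6.0264e+14 m³/s²:
T = 2π √((7.97368e+10)³ / 6.0264e+14) s
T ≈ 5.763e+09 s = 182.6 years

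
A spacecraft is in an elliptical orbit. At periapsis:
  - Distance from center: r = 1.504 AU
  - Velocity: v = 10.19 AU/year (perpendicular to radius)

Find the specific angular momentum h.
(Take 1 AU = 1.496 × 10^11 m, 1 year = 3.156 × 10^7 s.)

Convert to SI: r = 1.504 AU = 2.24998e+11 m; v = 10.19 AU/year = 48302.4 m/s.
With v perpendicular to r, h = r · v.
h = 2.24998e+11 · 48302.4 m²/s ≈ 1.087e+16 m²/s.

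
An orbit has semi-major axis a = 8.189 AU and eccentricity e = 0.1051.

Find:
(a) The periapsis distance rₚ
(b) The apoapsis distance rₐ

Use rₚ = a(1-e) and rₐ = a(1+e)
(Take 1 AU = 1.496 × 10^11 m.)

Convert to SI: a = 8.189 AU = 1.22507e+12 m.
(a) rₚ = a(1 − e) = 1.22507e+12 · (1 − 0.1051) = 1.22507e+12 · 0.8949 ≈ 1.096e+12 m = 7.328 AU.
(b) rₐ = a(1 + e) = 1.22507e+12 · (1 + 0.1051) = 1.22507e+12 · 1.1051 ≈ 1.354e+12 m = 9.05 AU.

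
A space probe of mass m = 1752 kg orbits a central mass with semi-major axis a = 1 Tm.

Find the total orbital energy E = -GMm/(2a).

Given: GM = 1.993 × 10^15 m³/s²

Convert to SI: a = 1 Tm = 1e+12 m.
E = −GMm / (2a).
E = −1.993e+15 · 1752 / (2 · 1e+12) J ≈ -1.746e+06 J = -1.746 MJ.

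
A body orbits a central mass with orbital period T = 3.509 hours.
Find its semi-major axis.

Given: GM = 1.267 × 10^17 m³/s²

Convert to SI: T = 3.509 hours = 12632.4 s.
Invert Kepler's third law: a = (GM · T² / (4π²))^(1/3).
Substituting T = 12632.4 s and GM = 1.267e+17 m³/s²:
a = (1.267e+17 · (12632.4)² / (4π²))^(1/3) m
a ≈ 8.001e+07 m = 80.01 Mm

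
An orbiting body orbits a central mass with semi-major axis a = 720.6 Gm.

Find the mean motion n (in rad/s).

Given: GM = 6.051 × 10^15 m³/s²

Convert to SI: a = 720.6 Gm = 7.206e+11 m.
n = √(GM / a³).
n = √(6.051e+15 / (7.206e+11)³) rad/s ≈ 1.272e-10 rad/s.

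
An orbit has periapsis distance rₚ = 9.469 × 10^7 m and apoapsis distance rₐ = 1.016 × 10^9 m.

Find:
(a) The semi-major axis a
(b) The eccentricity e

(a) a = (rₚ + rₐ) / 2 = (9.469e+07 + 1.016e+09) / 2 ≈ 5.553e+08 m = 5.553 × 10^8 m.
(b) e = (rₐ − rₚ) / (rₐ + rₚ) = (1.016e+09 − 9.469e+07) / (1.016e+09 + 9.469e+07) ≈ 0.8295.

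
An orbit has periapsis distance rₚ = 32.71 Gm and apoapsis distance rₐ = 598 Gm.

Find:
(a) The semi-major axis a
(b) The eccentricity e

Convert to SI: rₚ = 32.71 Gm = 3.271e+10 m; rₐ = 598 Gm = 5.98e+11 m.
(a) a = (rₚ + rₐ) / 2 = (3.271e+10 + 5.98e+11) / 2 ≈ 3.154e+11 m = 315.4 Gm.
(b) e = (rₐ − rₚ) / (rₐ + rₚ) = (5.98e+11 − 3.271e+10) / (5.98e+11 + 3.271e+10) ≈ 0.8963.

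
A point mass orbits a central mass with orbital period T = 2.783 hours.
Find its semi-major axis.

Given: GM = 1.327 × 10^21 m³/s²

Convert to SI: T = 2.783 hours = 10018.8 s.
Invert Kepler's third law: a = (GM · T² / (4π²))^(1/3).
Substituting T = 10018.8 s and GM = 1.327e+21 m³/s²:
a = (1.327e+21 · (10018.8)² / (4π²))^(1/3) m
a ≈ 1.5e+09 m = 1.5 Gm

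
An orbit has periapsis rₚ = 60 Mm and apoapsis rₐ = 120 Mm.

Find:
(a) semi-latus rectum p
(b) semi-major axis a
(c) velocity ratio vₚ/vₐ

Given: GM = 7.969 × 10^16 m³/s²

Convert to SI: rₚ = 60 Mm = 6e+07 m; rₐ = 120 Mm = 1.2e+08 m.
(a) From a = (rₚ + rₐ)/2 = 9e+07 m and e = (rₐ − rₚ)/(rₐ + rₚ) = 0.333333, p = a(1 − e²) = 9e+07 · (1 − (0.333333)²) ≈ 8e+07 m
(b) a = (rₚ + rₐ)/2 = (6e+07 + 1.2e+08)/2 ≈ 9e+07 m
(c) Conservation of angular momentum (rₚvₚ = rₐvₐ) gives vₚ/vₐ = rₐ/rₚ = 1.2e+08/6e+07 ≈ 2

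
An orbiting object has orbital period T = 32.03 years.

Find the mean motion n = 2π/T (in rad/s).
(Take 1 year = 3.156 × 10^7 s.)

Convert to SI: T = 32.03 years = 1.01087e+09 s.
n = 2π / T.
n = 2π / 1.01087e+09 s ≈ 6.216e-09 rad/s.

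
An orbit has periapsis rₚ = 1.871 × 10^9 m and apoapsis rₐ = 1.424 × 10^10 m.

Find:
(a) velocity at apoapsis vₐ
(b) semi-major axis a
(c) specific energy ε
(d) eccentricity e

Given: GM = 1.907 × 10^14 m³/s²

(a) With a = (rₚ + rₐ)/2 = 8.0555e+09 m, vₐ = √(GM (2/rₐ − 1/a)) = √(1.907e+14 · (2/1.424e+10 − 1/8.0555e+09)) m/s ≈ 55.77 m/s
(b) a = (rₚ + rₐ)/2 = (1.871e+09 + 1.424e+10)/2 ≈ 8.056e+09 m
(c) With a = (rₚ + rₐ)/2 = 8.0555e+09 m, ε = −GM/(2a) = −1.907e+14/(2 · 8.0555e+09) J/kg ≈ -1.184e+04 J/kg
(d) e = (rₐ − rₚ)/(rₐ + rₚ) = (1.424e+10 − 1.871e+09)/(1.424e+10 + 1.871e+09) ≈ 0.7677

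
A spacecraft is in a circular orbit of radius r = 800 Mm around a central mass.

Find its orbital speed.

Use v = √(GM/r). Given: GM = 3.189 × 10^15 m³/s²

Convert to SI: r = 800 Mm = 8e+08 m.
For a circular orbit, gravity supplies the centripetal force, so v = √(GM / r).
v = √(3.189e+15 / 8e+08) m/s ≈ 1997 m/s = 1.997 km/s.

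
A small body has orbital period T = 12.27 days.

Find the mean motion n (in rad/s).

Convert to SI: T = 12.27 days = 1.06013e+06 s.
n = 2π / T.
n = 2π / 1.06013e+06 s ≈ 5.927e-06 rad/s.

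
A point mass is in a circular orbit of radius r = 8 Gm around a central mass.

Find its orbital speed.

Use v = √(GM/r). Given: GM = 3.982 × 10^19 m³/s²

Convert to SI: r = 8 Gm = 8e+09 m.
For a circular orbit, gravity supplies the centripetal force, so v = √(GM / r).
v = √(3.982e+19 / 8e+09) m/s ≈ 7.055e+04 m/s = 70.55 km/s.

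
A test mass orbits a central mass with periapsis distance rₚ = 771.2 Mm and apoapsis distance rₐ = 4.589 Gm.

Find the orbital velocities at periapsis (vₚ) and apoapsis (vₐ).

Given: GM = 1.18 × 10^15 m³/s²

Convert to SI: rₚ = 771.2 Mm = 7.712e+08 m; rₐ = 4.589 Gm = 4.589e+09 m.
Use the vis-viva equation v² = GM(2/r − 1/a) with a = (rₚ + rₐ)/2 = (7.712e+08 + 4.589e+09)/2 = 2.6801e+09 m.
vₚ = √(GM · (2/rₚ − 1/a)) = √(1.18e+15 · (2/7.712e+08 − 1/2.6801e+09)) m/s ≈ 1619 m/s = 1.619 km/s.
vₐ = √(GM · (2/rₐ − 1/a)) = √(1.18e+15 · (2/4.589e+09 − 1/2.6801e+09)) m/s ≈ 272 m/s = 272 m/s.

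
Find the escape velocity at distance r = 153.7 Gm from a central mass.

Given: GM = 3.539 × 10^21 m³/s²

Convert to SI: r = 153.7 Gm = 1.537e+11 m.
Escape velocity comes from setting total energy to zero: ½v² − GM/r = 0 ⇒ v_esc = √(2GM / r).
v_esc = √(2 · 3.539e+21 / 1.537e+11) m/s ≈ 2.146e+05 m/s = 214.6 km/s.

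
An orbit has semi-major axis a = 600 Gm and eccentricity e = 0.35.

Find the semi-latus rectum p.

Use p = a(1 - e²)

Convert to SI: a = 600 Gm = 6e+11 m.
p = a (1 − e²).
p = 6e+11 · (1 − (0.35)²) = 6e+11 · 0.8775 ≈ 5.265e+11 m = 526.5 Gm.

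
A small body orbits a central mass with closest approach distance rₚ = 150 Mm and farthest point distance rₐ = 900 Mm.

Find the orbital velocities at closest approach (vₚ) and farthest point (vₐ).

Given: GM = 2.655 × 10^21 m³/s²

Convert to SI: rₚ = 150 Mm = 1.5e+08 m; rₐ = 900 Mm = 9e+08 m.
Use the vis-viva equation v² = GM(2/r − 1/a) with a = (rₚ + rₐ)/2 = (1.5e+08 + 9e+08)/2 = 5.25e+08 m.
vₚ = √(GM · (2/rₚ − 1/a)) = √(2.655e+21 · (2/1.5e+08 − 1/5.25e+08)) m/s ≈ 5.508e+06 m/s = 5508 km/s.
vₐ = √(GM · (2/rₐ − 1/a)) = √(2.655e+21 · (2/9e+08 − 1/5.25e+08)) m/s ≈ 9.181e+05 m/s = 918.1 km/s.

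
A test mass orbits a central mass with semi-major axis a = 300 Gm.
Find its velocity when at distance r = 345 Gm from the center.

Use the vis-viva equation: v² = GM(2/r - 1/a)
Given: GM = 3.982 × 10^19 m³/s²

Convert to SI: a = 300 Gm = 3e+11 m; r = 345 Gm = 3.45e+11 m.
Vis-viva: v = √(GM · (2/r − 1/a)).
2/r − 1/a = 2/3.45e+11 − 1/3e+11 = 2.46377e-12 m⁻¹.
v = √(3.982e+19 · 2.46377e-12) m/s ≈ 9905 m/s = 9.905 km/s.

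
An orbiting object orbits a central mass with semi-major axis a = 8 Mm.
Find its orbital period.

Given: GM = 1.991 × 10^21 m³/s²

Convert to SI: a = 8 Mm = 8e+06 m.
Kepler's third law: T = 2π √(a³ / GM).
Substituting a = 8e+06 m and GM = 1.991e+21 m³/s²:
T = 2π √((8e+06)³ / 1.991e+21) s
T ≈ 3.186 s = 3.186 seconds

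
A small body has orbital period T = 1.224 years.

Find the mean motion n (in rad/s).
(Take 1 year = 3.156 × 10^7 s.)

Convert to SI: T = 1.224 years = 3.86294e+07 s.
n = 2π / T.
n = 2π / 3.86294e+07 s ≈ 1.627e-07 rad/s.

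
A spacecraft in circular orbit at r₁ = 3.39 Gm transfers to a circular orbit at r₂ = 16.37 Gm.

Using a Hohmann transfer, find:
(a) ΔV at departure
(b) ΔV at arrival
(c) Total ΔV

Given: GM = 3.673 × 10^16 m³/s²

Convert to SI: r₁ = 3.39 Gm = 3.39e+09 m; r₂ = 16.37 Gm = 1.637e+10 m.
Transfer semi-major axis: a_t = (r₁ + r₂)/2 = (3.39e+09 + 1.637e+10)/2 = 9.88e+09 m.
Circular speeds: v₁ = √(GM/r₁) = 3291.63 m/s, v₂ = √(GM/r₂) = 1497.91 m/s.
Transfer speeds (vis-viva v² = GM(2/r − 1/a_t)): v₁ᵗ = 4236.98 m/s, v₂ᵗ = 877.42 m/s.
(a) ΔV₁ = |v₁ᵗ − v₁| ≈ 945.4 m/s = 945.4 m/s.
(b) ΔV₂ = |v₂ − v₂ᵗ| ≈ 620.5 m/s = 620.5 m/s.
(c) ΔV_total = ΔV₁ + ΔV₂ ≈ 1566 m/s = 1.566 km/s.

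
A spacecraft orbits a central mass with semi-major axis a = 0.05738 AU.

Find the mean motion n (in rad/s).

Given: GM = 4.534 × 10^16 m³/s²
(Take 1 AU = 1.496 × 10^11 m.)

Convert to SI: a = 0.05738 AU = 8.58405e+09 m.
n = √(GM / a³).
n = √(4.534e+16 / (8.58405e+09)³) rad/s ≈ 2.677e-07 rad/s.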